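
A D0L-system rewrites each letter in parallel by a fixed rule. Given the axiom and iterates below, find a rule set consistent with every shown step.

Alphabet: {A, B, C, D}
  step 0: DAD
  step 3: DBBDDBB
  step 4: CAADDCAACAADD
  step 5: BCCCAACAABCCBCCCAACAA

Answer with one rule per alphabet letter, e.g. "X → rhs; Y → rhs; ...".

A->C, B->D, C->B, D->CAA

  step 4 ⇒ step 5: CAADDCAACAADD ⇒ B·C·C·CAA·CAA·B·C·C·B·C·C·CAA·CAA
    A ↦ C
    C ↦ B
    D ↦ CAA
  step 3 ⇒ step 4: DBBDDBB ⇒ CAA·D·D·CAA·CAA·D·D
    B ↦ D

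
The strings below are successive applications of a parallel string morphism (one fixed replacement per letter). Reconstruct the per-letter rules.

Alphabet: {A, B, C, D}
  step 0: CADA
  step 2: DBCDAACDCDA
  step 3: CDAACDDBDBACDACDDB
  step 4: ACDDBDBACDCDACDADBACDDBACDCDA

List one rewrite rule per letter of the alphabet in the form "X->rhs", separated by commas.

A->DB, B->A, C->A, D->CD

  step 3 ⇒ step 4: CDAACDDBDBACDACDDB ⇒ A·CD·DB·DB·A·CD·CD·A·CD·A·DB·A·CD·DB·A·CD·CD·A
    A ↦ DB
    B ↦ A
    C ↦ A
    D ↦ CD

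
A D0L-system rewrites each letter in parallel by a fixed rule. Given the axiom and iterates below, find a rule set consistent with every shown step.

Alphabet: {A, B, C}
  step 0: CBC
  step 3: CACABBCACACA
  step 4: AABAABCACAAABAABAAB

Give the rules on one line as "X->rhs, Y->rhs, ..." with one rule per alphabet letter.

A->B, B->CA, C->AA

  step 3 ⇒ step 4: CACABBCACACA ⇒ AA·B·AA·B·CA·CA·AA·B·AA·B·AA·B
    A ↦ B
    B ↦ CA
    C ↦ AA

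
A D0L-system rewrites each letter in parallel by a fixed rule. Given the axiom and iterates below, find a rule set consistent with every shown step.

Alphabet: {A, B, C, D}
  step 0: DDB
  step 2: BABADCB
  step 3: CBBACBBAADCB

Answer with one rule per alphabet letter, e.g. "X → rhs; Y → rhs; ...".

  step 2 ⇒ step 3: BABADCB ⇒ CB·BA·CB·BA·A·D·CB
    A ↦ BA
    B ↦ CB
    C ↦ D
    D ↦ A

A->BA, B->CB, C->D, D->A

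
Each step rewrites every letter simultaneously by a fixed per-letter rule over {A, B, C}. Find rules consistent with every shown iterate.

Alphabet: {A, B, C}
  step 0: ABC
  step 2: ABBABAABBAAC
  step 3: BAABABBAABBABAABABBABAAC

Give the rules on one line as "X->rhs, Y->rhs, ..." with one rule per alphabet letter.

A->BA, B->AB, C->AC

  step 2 ⇒ step 3: ABBABAABBAAC ⇒ BA·AB·AB·BA·AB·BA·BA·AB·AB·BA·BA·AC
    A ↦ BA
    B ↦ AB
    C ↦ AC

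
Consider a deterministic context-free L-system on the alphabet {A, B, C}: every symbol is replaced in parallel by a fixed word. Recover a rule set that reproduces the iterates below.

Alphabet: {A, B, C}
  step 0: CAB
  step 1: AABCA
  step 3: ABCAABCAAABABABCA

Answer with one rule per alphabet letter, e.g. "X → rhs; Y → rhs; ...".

A->AB, B->CA, C->A

  step 0 ⇒ step 1: CAB ⇒ A·AB·CA
    A ↦ AB
    B ↦ CA
    C ↦ A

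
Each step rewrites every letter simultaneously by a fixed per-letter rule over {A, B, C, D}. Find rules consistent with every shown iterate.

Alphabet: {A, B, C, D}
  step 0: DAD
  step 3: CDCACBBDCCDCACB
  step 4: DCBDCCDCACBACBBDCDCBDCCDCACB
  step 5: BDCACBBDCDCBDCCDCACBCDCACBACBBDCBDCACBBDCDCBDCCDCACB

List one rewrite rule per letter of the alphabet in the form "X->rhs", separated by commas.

A->C, B->ACB, C->DC, D->B

  step 4 ⇒ step 5: DCBDCCDCACBACBBDCDCBDCCDCACB ⇒ B·DC·ACB·B·DC·DC·B·DC·C·DC·ACB·C·DC·ACB·ACB·B·DC·B·DC·ACB·B·DC·DC·B·DC·C·DC·ACB
    A ↦ C
    B ↦ ACB
    C ↦ DC
    D ↦ B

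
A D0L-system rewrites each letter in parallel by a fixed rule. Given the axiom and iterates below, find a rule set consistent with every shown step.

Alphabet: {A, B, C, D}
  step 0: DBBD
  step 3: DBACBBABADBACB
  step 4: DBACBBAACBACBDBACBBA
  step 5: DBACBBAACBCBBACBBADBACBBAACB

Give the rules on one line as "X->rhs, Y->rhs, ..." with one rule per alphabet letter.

A->CB, B->A, C->B, D->DB

  step 4 ⇒ step 5: DBACBBAACBACBDBACBBA ⇒ DB·A·CB·B·A·A·CB·CB·B·A·CB·B·A·DB·A·CB·B·A·A·CB
    A ↦ CB
    B ↦ A
    C ↦ B
    D ↦ DB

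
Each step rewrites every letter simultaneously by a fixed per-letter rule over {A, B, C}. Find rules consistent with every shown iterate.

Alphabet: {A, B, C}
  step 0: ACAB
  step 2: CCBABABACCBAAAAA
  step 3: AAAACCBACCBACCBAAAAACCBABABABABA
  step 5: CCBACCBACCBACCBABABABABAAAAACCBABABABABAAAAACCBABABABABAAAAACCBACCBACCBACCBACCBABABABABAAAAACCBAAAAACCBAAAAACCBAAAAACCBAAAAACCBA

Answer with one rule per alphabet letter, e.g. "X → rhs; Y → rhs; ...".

  step 2 ⇒ step 3: CCBABABACCBAAAAA ⇒ AA·AA·CC·BA·CC·BA·CC·BA·AA·AA·CC·BA·BA·BA·BA·BA
    A ↦ BA
    B ↦ CC
    C ↦ AA

A->BA, B->CC, C->AA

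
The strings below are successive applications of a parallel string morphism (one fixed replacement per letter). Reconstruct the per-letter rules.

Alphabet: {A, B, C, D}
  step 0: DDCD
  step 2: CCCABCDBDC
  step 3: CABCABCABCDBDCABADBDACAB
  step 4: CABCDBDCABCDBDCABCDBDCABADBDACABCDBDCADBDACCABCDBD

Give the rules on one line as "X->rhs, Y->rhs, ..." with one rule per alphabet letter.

  step 3 ⇒ step 4: CABCABCABCDBDCABADBDACAB ⇒ CAB·C·DBD·CAB·C·DBD·CAB·C·DBD·CAB·A·DBD·A·CAB·C·DBD·C·A·DBD·A·C·CAB·C·DBD
    A ↦ C
    B ↦ DBD
    C ↦ CAB
    D ↦ A

A->C, B->DBD, C->CAB, D->A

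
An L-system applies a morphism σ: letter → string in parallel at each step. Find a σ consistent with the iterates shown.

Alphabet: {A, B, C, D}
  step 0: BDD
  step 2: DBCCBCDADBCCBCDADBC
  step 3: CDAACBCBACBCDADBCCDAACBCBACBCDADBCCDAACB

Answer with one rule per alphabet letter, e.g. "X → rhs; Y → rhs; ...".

  step 2 ⇒ step 3: DBCCBCDADBCCBCDADBC ⇒ CDA·A·CB·CB·A·CB·CDA·DBC·CDA·A·CB·CB·A·CB·CDA·DBC·CDA·A·CB
    A ↦ DBC
    B ↦ A
    C ↦ CB
    D ↦ CDA

A->DBC, B->A, C->CB, D->CDA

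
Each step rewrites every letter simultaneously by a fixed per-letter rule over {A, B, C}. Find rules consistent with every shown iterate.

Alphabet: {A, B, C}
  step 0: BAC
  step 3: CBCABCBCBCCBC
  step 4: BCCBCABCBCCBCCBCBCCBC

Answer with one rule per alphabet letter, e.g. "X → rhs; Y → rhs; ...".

A->AB, B->C, C->BC

  step 3 ⇒ step 4: CBCABCBCBCCBC ⇒ BC·C·BC·AB·C·BC·C·BC·C·BC·BC·C·BC
    A ↦ AB
    B ↦ C
    C ↦ BC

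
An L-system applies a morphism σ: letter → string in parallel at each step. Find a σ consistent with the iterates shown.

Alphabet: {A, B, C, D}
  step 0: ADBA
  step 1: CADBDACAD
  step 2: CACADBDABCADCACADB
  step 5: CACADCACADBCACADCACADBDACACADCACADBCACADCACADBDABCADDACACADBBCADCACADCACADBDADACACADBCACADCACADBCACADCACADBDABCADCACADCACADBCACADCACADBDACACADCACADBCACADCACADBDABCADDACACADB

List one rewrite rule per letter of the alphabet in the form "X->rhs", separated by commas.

A->CAD, B->DA, C->CA, D->B

  step 1 ⇒ step 2: CADBDACAD ⇒ CA·CAD·B·DA·B·CAD·CA·CAD·B
    A ↦ CAD
    B ↦ DA
    C ↦ CA
    D ↦ B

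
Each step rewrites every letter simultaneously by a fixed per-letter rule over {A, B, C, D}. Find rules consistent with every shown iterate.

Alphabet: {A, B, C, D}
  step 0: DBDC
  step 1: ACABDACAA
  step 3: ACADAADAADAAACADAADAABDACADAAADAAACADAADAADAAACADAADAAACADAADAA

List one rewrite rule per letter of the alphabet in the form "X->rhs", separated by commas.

  step 0 ⇒ step 1: DBDC ⇒ ACA·BD·ACA·A
    B ↦ BD
    C ↦ A
    D ↦ ACA
    A ↦ DAA  (constrained at step 1)

A->DAA, B->BD, C->A, D->ACA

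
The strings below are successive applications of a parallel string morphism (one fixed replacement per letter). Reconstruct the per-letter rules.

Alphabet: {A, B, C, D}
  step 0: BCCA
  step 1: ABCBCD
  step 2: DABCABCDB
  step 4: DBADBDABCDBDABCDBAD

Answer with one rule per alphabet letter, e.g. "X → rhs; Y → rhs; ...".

A->D, B->A, C->BC, D->DB

  step 1 ⇒ step 2: ABCBCD ⇒ D·A·BC·A·BC·DB
    A ↦ D
    B ↦ A
    C ↦ BC
    D ↦ DB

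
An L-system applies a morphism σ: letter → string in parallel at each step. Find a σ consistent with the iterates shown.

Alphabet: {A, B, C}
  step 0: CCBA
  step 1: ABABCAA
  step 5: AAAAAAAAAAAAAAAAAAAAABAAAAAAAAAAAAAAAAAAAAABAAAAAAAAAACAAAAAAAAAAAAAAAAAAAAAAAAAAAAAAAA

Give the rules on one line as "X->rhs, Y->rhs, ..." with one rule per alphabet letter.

A->AA, B->C, C->AB

  step 0 ⇒ step 1: CCBA ⇒ AB·AB·C·AA
    A ↦ AA
    B ↦ C
    C ↦ AB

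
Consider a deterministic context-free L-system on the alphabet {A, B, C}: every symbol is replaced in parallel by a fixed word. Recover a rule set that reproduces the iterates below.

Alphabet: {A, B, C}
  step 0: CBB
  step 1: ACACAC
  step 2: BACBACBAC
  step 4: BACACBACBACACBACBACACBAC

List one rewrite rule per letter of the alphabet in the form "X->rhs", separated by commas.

  step 1 ⇒ step 2: ACACAC ⇒ B·AC·B·AC·B·AC
    A ↦ B
    C ↦ AC
  step 0 ⇒ step 1: CBB ⇒ AC·AC·AC
    B ↦ AC

A->B, B->AC, C->AC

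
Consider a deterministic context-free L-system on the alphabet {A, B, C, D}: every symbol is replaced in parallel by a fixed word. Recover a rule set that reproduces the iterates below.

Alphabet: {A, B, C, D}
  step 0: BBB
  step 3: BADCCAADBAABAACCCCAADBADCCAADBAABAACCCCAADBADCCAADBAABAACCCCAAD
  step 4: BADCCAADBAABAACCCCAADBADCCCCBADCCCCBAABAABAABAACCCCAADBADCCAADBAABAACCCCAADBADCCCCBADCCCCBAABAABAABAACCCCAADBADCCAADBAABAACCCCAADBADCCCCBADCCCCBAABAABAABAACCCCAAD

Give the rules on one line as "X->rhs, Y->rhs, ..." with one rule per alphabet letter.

  step 3 ⇒ step 4: BADCCAADBAABAACCCCAADBADCCAADBAABAACCCCAADBADCCAADBAABAACCCCAAD ⇒ BAD·CC·AAD·BAA·BAA·CC·CC·AAD·BAD·CC·CC·BAD·CC·CC·BAA·BAA·BAA·BAA·CC·CC·AAD·BAD·CC·AAD·BAA·BAA·CC·CC·AAD·BAD·CC·CC·BAD·CC·CC·BAA·BAA·BAA·BAA·CC·CC·AAD·BAD·CC·AAD·BAA·BAA·CC·CC·AAD·BAD·CC·CC·BAD·CC·CC·BAA·BAA·BAA·BAA·CC·CC·AAD
    A ↦ CC
    B ↦ BAD
    C ↦ BAA
    D ↦ AAD

A->CC, B->BAD, C->BAA, D->AAD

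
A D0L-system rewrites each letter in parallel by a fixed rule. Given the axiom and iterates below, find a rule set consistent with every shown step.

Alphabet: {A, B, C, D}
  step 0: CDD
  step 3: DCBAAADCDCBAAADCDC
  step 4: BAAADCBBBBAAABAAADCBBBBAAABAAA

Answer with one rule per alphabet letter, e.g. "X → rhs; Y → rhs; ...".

  step 3 ⇒ step 4: DCBAAADCDCBAAADCDC ⇒ BAA·A·DC·B·B·B·BAA·A·BAA·A·DC·B·B·B·BAA·A·BAA·A
    A ↦ B
    B ↦ DC
    C ↦ A
    D ↦ BAA

A->B, B->DC, C->A, D->BAA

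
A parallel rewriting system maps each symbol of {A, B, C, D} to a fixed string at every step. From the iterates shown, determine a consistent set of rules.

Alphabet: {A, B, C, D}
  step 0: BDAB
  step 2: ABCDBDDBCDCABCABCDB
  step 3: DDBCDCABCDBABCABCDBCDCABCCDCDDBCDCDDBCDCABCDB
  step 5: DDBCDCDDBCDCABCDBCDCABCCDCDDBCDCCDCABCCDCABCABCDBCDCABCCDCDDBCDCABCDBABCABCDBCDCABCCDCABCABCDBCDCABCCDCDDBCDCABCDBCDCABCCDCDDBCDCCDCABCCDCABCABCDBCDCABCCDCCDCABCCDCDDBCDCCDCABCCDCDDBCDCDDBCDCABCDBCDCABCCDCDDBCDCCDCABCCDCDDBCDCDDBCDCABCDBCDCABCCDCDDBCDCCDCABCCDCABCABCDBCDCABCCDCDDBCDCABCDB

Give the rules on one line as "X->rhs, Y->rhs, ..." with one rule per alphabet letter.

  step 2 ⇒ step 3: ABCDBDDBCDCABCABCDB ⇒ D·DB·CDC·ABC·DB·ABC·ABC·DB·CDC·ABC·CDC·D·DB·CDC·D·DB·CDC·ABC·DB
    A ↦ D
    B ↦ DB
    C ↦ CDC
    D ↦ ABC

A->D, B->DB, C->CDC, D->ABC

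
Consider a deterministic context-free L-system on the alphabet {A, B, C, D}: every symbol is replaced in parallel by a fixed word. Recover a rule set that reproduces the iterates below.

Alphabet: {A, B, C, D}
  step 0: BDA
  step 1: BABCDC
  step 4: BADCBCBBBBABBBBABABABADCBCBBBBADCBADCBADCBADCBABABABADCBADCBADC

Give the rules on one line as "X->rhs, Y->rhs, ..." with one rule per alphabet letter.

  step 0 ⇒ step 1: BDA ⇒ BA·BC·DC
    A ↦ DC
    B ↦ BA
    D ↦ BC
    C ↦ BBB  (constrained at step 1)

A->DC, B->BA, C->BBB, D->BC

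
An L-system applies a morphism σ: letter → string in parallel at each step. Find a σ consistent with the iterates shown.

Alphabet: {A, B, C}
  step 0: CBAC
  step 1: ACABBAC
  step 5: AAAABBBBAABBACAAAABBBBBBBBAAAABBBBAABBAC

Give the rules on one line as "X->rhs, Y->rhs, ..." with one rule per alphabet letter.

A->BB, B->A, C->AC

  step 0 ⇒ step 1: CBAC ⇒ AC·A·BB·AC
    A ↦ BB
    B ↦ A
    C ↦ AC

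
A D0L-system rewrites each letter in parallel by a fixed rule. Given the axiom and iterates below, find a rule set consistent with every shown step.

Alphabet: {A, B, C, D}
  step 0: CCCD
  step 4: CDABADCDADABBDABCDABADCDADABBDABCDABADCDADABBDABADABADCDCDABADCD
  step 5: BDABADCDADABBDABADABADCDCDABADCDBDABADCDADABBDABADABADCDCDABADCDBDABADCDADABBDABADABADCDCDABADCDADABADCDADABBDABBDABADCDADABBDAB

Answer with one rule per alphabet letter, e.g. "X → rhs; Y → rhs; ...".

  step 4 ⇒ step 5: CDABADCDADABBDABCDABADCDADABBDABCDABADCDADABBDABADABADCDCDABADCD ⇒ BD·AB·AD·CD·AD·AB·BD·AB·AD·AB·AD·CD·CD·AB·AD·CD·BD·AB·AD·CD·AD·AB·BD·AB·AD·AB·AD·CD·CD·AB·AD·CD·BD·AB·AD·CD·AD·AB·BD·AB·AD·AB·AD·CD·CD·AB·AD·CD·AD·AB·AD·CD·AD·AB·BD·AB·BD·AB·AD·CD·AD·AB·BD·AB
    A ↦ AD
    B ↦ CD
    C ↦ BD
    D ↦ AB

A->AD, B->CD, C->BD, D->AB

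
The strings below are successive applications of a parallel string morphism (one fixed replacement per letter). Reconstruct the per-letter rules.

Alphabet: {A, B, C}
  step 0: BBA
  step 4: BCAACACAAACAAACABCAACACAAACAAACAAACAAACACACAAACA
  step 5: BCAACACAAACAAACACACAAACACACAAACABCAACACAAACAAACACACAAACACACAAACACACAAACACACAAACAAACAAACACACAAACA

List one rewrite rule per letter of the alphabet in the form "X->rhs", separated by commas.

A->CA, B->BC, C->AA

  step 4 ⇒ step 5: BCAACACAAACAAACABCAACACAAACAAACAAACAAACACACAAACA ⇒ BC·AA·CA·CA·AA·CA·AA·CA·CA·CA·AA·CA·CA·CA·AA·CA·BC·AA·CA·CA·AA·CA·AA·CA·CA·CA·AA·CA·CA·CA·AA·CA·CA·CA·AA·CA·CA·CA·AA·CA·AA·CA·AA·CA·CA·CA·AA·CA
    A ↦ CA
    B ↦ BC
    C ↦ AA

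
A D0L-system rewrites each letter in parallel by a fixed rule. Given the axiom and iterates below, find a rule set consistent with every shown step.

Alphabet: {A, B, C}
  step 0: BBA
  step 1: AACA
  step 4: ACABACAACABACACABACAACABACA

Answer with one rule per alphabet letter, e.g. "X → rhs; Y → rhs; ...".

  step 0 ⇒ step 1: BBA ⇒ A·A·CA
    A ↦ CA
    B ↦ A
    C ↦ BA  (constrained at step 1)

A->CA, B->A, C->BA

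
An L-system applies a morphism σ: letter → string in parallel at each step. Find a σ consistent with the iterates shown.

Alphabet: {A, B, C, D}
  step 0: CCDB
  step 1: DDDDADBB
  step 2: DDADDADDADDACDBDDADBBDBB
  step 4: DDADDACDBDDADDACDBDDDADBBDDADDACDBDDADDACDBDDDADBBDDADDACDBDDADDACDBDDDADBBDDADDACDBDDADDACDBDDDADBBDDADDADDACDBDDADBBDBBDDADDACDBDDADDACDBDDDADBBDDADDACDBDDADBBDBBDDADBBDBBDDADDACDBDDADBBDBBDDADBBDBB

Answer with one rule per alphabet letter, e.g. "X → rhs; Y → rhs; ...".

  step 1 ⇒ step 2: DDDDADBB ⇒ DDA·DDA·DDA·DDA·CDB·DDA·DBB·DBB
    A ↦ CDB
    B ↦ DBB
    D ↦ DDA
  step 0 ⇒ step 1: CCDB ⇒ D·D·DDA·DBB
    C ↦ D

A->CDB, B->DBB, C->D, D->DDA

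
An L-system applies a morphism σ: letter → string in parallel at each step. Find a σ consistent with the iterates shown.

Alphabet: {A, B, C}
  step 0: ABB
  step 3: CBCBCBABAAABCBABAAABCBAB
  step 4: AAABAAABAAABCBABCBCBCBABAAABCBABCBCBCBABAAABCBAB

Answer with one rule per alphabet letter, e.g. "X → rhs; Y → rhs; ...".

A->CB, B->AB, C->AA

  step 3 ⇒ step 4: CBCBCBABAAABCBABAAABCBAB ⇒ AA·AB·AA·AB·AA·AB·CB·AB·CB·CB·CB·AB·AA·AB·CB·AB·CB·CB·CB·AB·AA·AB·CB·AB
    A ↦ CB
    B ↦ AB
    C ↦ AA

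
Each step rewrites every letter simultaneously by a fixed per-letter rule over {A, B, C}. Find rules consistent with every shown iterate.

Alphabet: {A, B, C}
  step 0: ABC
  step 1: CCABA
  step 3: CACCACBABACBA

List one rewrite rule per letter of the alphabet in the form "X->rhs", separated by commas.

  step 0 ⇒ step 1: ABC ⇒ C·CA·BA
    A ↦ C
    B ↦ CA
    C ↦ BA

A->C, B->CA, C->BA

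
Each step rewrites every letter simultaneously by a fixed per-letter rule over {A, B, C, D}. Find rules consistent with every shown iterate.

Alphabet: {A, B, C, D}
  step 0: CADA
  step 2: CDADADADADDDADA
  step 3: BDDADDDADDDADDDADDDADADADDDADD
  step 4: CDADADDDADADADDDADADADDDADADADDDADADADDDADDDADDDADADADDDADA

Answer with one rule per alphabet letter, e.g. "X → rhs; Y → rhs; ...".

  step 3 ⇒ step 4: BDDADDDADDDADDDADDDADADADDDADD ⇒ C·DA·DA·DD·DA·DA·DA·DD·DA·DA·DA·DD·DA·DA·DA·DD·DA·DA·DA·DD·DA·DD·DA·DD·DA·DA·DA·DD·DA·DA
    A ↦ DD
    B ↦ C
    D ↦ DA
  step 2 ⇒ step 3: CDADADADADDDADA ⇒ BD·DA·DD·DA·DD·DA·DD·DA·DD·DA·DA·DA·DD·DA·DD
    C ↦ BD

A->DD, B->C, C->BD, D->DA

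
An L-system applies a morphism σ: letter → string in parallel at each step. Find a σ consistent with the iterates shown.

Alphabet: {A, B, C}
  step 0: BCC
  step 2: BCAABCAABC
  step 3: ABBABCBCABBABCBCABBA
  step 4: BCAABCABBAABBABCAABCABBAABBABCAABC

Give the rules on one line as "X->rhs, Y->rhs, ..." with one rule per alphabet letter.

  step 3 ⇒ step 4: ABBABCBCABBABCBCABBA ⇒ BC·A·A·BC·A·BBA·A·BBA·BC·A·A·BC·A·BBA·A·BBA·BC·A·A·BC
    A ↦ BC
    B ↦ A
    C ↦ BBA

A->BC, B->A, C->BBA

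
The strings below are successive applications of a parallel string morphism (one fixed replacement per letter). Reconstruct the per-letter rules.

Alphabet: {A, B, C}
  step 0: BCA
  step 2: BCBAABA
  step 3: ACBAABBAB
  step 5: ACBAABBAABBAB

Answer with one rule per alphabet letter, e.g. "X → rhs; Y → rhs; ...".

  step 2 ⇒ step 3: BCBAABA ⇒ A·CBA·A·B·B·A·B
    A ↦ B
    B ↦ A
    C ↦ CBA

A->B, B->A, C->CBA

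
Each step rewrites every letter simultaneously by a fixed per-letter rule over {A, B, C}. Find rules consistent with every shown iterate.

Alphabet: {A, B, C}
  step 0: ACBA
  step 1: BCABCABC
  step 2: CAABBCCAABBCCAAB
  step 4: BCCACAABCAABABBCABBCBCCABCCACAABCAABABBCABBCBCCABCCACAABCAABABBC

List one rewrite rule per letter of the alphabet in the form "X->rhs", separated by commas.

A->BC, B->CA, C->AB

  step 1 ⇒ step 2: BCABCABC ⇒ CA·AB·BC·CA·AB·BC·CA·AB
    A ↦ BC
    B ↦ CA
    C ↦ AB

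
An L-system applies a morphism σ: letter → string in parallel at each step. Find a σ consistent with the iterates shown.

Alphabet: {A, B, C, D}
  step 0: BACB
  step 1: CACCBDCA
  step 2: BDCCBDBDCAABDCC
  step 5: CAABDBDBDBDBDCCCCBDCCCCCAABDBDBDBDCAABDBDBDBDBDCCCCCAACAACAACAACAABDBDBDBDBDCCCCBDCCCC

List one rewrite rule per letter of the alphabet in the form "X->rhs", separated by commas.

A->CC, B->CA, C->BD, D->A

  step 1 ⇒ step 2: CACCBDCA ⇒ BD·CC·BD·BD·CA·A·BD·CC
    A ↦ CC
    B ↦ CA
    C ↦ BD
    D ↦ A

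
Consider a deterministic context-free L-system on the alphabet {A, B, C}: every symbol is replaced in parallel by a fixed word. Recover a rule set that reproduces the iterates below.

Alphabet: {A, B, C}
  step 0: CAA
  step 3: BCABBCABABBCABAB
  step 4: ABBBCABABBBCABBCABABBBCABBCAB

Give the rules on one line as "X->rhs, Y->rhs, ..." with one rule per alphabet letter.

A->BC, B->AB, C->B

  step 3 ⇒ step 4: BCABBCABABBCABAB ⇒ AB·B·BC·AB·AB·B·BC·AB·BC·AB·AB·B·BC·AB·BC·AB
    A ↦ BC
    B ↦ AB
    C ↦ B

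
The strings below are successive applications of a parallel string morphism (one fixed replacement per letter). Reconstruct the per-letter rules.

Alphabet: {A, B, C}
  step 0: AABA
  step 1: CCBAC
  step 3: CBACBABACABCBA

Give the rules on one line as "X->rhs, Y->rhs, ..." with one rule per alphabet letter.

  step 0 ⇒ step 1: AABA ⇒ C·C·BA·C
    A ↦ C
    B ↦ BA
    C ↦ AB  (constrained at step 1)

A->C, B->BA, C->AB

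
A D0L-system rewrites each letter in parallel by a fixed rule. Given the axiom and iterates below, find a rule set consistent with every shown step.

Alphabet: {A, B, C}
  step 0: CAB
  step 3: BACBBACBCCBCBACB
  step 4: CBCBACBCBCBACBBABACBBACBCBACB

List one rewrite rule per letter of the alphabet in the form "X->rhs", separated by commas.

  step 3 ⇒ step 4: BACBBACBCCBCBACB ⇒ CB·C·BA·CB·CB·C·BA·CB·BA·BA·CB·BA·CB·C·BA·CB
    A ↦ C
    B ↦ CB
    C ↦ BA

A->C, B->CB, C->BA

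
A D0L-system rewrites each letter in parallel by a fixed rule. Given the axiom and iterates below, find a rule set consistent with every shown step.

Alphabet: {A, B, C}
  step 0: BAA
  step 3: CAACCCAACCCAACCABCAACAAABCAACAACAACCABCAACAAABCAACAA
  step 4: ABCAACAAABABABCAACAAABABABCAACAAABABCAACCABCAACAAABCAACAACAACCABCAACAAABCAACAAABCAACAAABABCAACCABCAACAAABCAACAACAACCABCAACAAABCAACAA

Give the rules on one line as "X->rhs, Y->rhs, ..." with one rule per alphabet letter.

  step 3 ⇒ step 4: CAACCCAACCCAACCABCAACAAABCAACAACAACCABCAACAAABCAACAA ⇒ AB·CAA·CAA·AB·AB·AB·CAA·CAA·AB·AB·AB·CAA·CAA·AB·AB·CAA·CC·AB·CAA·CAA·AB·CAA·CAA·CAA·CC·AB·CAA·CAA·AB·CAA·CAA·AB·CAA·CAA·AB·AB·CAA·CC·AB·CAA·CAA·AB·CAA·CAA·CAA·CC·AB·CAA·CAA·AB·CAA·CAA
    A ↦ CAA
    B ↦ CC
    C ↦ AB

A->CAA, B->CC, C->AB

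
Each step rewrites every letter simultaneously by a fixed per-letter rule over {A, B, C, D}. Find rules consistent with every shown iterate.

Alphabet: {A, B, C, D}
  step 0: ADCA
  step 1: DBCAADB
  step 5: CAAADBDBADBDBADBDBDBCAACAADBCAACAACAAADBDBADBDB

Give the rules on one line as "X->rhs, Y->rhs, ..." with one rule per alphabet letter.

  step 0 ⇒ step 1: ADCA ⇒ DB·CA·A·DB
    A ↦ DB
    C ↦ A
    D ↦ CA
    B ↦ A  (constrained at step 1)

A->DB, B->A, C->A, D->CA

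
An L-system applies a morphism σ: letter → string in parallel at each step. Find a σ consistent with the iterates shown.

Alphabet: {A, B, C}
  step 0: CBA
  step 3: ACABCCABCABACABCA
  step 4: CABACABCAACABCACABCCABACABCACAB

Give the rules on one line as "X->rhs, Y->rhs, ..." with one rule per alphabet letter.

A->CAB, B->C, C->A

  step 3 ⇒ step 4: ACABCCABCABACABCA ⇒ CAB·A·CAB·C·A·A·CAB·C·A·CAB·C·CAB·A·CAB·C·A·CAB
    A ↦ CAB
    B ↦ C
    C ↦ A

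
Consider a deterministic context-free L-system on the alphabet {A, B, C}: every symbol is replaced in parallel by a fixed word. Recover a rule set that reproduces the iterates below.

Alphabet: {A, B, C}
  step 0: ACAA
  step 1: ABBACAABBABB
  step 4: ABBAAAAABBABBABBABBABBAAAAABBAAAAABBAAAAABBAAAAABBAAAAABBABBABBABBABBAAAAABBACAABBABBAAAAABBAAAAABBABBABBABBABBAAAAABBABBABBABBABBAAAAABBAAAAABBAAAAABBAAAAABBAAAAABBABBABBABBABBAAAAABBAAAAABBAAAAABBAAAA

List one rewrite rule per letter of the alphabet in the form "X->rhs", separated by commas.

A->ABB, B->AA, C->ACA

  step 0 ⇒ step 1: ACAA ⇒ ABB·ACA·ABB·ABB
    A ↦ ABB
    C ↦ ACA
    B ↦ AA  (constrained at step 1)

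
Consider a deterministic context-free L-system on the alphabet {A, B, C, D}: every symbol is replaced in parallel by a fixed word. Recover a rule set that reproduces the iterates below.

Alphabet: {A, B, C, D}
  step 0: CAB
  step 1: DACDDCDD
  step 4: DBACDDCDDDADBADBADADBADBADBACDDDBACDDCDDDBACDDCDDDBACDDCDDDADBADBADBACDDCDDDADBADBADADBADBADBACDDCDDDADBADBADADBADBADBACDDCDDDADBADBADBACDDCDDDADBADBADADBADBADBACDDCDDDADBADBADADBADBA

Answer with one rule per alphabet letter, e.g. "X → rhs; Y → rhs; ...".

  step 0 ⇒ step 1: CAB ⇒ DA·CDD·CDD
    A ↦ CDD
    B ↦ CDD
    C ↦ DA
    D ↦ DBA  (constrained at step 1)

A->CDD, B->CDD, C->DA, D->DBA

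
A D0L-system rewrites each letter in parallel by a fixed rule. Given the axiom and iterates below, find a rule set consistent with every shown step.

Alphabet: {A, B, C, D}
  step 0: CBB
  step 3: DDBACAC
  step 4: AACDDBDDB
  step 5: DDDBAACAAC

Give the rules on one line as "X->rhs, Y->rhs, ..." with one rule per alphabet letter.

  step 4 ⇒ step 5: AACDDBDDB ⇒ D·D·DB·A·A·C·A·A·C
    A ↦ D
    B ↦ C
    C ↦ DB
    D ↦ A

A->D, B->C, C->DB, D->A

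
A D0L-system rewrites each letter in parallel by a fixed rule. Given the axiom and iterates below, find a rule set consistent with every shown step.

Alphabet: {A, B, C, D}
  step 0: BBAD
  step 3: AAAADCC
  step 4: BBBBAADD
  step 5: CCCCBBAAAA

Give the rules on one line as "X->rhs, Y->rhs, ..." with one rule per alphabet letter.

  step 4 ⇒ step 5: BBBBAADD ⇒ C·C·C·C·B·B·AA·AA
    A ↦ B
    B ↦ C
    D ↦ AA
  step 3 ⇒ step 4: AAAADCC ⇒ B·B·B·B·AA·D·D
    C ↦ D

A->B, B->C, C->D, D->AA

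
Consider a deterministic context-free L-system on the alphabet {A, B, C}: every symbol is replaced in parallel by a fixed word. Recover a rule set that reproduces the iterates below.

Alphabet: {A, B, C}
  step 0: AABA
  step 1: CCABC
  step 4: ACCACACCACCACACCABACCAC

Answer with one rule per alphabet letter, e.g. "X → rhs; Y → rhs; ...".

A->C, B->AB, C->AC

  step 0 ⇒ step 1: AABA ⇒ C·C·AB·C
    A ↦ C
    B ↦ AB
    C ↦ AC  (constrained at step 1)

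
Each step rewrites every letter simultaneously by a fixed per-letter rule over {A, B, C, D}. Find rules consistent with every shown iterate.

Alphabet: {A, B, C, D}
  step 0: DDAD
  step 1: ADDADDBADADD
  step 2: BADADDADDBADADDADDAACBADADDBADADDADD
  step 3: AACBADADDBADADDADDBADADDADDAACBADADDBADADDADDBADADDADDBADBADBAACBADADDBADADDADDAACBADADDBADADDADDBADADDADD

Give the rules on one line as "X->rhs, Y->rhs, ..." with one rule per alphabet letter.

  step 2 ⇒ step 3: BADADDADDBADADDADDAACBADADDBADADDADD ⇒ AAC·BAD·ADD·BAD·ADD·ADD·BAD·ADD·ADD·AAC·BAD·ADD·BAD·ADD·ADD·BAD·ADD·ADD·BAD·BAD·B·AAC·BAD·ADD·BAD·ADD·ADD·AAC·BAD·ADD·BAD·ADD·ADD·BAD·ADD·ADD
    A ↦ BAD
    B ↦ AAC
    C ↦ B
    D ↦ ADD

A->BAD, B->AAC, C->B, D->ADD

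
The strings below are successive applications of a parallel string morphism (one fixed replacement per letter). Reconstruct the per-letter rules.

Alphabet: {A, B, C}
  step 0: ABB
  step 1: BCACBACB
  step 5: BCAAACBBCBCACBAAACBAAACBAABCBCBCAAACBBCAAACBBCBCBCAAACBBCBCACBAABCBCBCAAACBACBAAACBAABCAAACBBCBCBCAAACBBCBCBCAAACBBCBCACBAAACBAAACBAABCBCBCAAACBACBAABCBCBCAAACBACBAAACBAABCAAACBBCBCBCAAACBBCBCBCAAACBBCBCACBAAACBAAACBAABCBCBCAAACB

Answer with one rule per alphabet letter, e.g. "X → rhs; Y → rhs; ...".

A->BC, B->ACB, C->AA

  step 0 ⇒ step 1: ABB ⇒ BC·ACB·ACB
    A ↦ BC
    B ↦ ACB
    C ↦ AA  (constrained at step 1)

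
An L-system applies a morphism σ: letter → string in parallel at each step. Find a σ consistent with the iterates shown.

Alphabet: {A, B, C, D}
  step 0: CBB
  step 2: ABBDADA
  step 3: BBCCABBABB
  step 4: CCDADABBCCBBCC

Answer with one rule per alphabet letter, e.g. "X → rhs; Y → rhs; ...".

  step 3 ⇒ step 4: BBCCABBABB ⇒ C·C·DA·DA·BB·C·C·BB·C·C
    A ↦ BB
    B ↦ C
    C ↦ DA
  step 2 ⇒ step 3: ABBDADA ⇒ BB·C·C·A·BB·A·BB
    D ↦ A

A->BB, B->C, C->DA, D->A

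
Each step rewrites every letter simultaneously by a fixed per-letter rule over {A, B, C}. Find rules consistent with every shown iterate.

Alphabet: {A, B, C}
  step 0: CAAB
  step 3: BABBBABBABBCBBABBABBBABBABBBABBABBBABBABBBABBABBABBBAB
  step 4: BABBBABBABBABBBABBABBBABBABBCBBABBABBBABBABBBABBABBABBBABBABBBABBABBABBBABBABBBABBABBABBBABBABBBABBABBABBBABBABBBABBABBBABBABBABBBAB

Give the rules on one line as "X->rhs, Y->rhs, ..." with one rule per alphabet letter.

  step 3 ⇒ step 4: BABBBABBABBCBBABBABBBABBABBBABBABBBABBABBBABBABBABBBAB ⇒ BAB·B·BAB·BAB·BAB·B·BAB·BAB·B·BAB·BAB·BCB·BAB·BAB·B·BAB·BAB·B·BAB·BAB·BAB·B·BAB·BAB·B·BAB·BAB·BAB·B·BAB·BAB·B·BAB·BAB·BAB·B·BAB·BAB·B·BAB·BAB·BAB·B·BAB·BAB·B·BAB·BAB·B·BAB·BAB·BAB·B·BAB
    A ↦ B
    B ↦ BAB
    C ↦ BCB

A->B, B->BAB, C->BCB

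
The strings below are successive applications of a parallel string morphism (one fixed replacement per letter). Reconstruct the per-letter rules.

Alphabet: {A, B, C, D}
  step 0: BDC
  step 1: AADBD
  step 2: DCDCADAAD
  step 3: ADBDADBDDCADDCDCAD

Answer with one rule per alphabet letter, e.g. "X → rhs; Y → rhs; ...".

A->DC, B->A, C->BD, D->AD

  step 2 ⇒ step 3: DCDCADAAD ⇒ AD·BD·AD·BD·DC·AD·DC·DC·AD
    A ↦ DC
    C ↦ BD
    D ↦ AD
  step 0 ⇒ step 1: BDC ⇒ A·AD·BD
    B ↦ A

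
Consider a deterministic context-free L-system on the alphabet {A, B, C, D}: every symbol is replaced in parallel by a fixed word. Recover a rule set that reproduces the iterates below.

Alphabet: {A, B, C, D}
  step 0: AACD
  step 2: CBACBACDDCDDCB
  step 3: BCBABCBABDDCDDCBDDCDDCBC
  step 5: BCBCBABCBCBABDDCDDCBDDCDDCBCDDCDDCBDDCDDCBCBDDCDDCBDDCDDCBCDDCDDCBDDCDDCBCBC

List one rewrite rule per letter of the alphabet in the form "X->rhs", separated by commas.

A->BA, B->C, C->B, D->DDC

  step 2 ⇒ step 3: CBACBACDDCDDCB ⇒ B·C·BA·B·C·BA·B·DDC·DDC·B·DDC·DDC·B·C
    A ↦ BA
    B ↦ C
    C ↦ B
    D ↦ DDC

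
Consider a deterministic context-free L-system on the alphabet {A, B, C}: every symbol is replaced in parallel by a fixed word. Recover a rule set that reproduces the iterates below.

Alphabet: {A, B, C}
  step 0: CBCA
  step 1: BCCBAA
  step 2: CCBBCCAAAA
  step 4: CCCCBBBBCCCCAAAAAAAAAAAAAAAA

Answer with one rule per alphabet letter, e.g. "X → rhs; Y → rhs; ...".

  step 1 ⇒ step 2: BCCBAA ⇒ CC·B·B·CC·AA·AA
    A ↦ AA
    B ↦ CC
    C ↦ B

A->AA, B->CC, C->B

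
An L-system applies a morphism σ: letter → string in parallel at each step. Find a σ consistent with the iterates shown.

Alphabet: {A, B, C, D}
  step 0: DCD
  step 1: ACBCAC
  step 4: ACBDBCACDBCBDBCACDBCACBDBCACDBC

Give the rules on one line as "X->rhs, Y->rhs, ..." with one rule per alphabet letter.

A->BD, B->D, C->BC, D->AC

  step 0 ⇒ step 1: DCD ⇒ AC·BC·AC
    C ↦ BC
    D ↦ AC
    A ↦ BD  (constrained at step 1)
    B ↦ D  (constrained at step 1)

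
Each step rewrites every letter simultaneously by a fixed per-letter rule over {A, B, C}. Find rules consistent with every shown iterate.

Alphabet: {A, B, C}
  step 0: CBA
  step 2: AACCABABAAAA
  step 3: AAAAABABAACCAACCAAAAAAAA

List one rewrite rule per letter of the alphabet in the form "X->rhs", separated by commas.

  step 2 ⇒ step 3: AACCABABAAAA ⇒ AA·AA·AB·AB·AA·CC·AA·CC·AA·AA·AA·AA
    A ↦ AA
    B ↦ CC
    C ↦ AB

A->AA, B->CC, C->AB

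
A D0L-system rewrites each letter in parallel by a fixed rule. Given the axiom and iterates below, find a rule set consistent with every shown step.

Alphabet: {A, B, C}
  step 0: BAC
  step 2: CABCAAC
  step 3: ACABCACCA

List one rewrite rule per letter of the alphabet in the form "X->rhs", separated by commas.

A->C, B->ABC, C->A

  step 2 ⇒ step 3: CABCAAC ⇒ A·C·ABC·A·C·C·A
    A ↦ C
    B ↦ ABC
    C ↦ A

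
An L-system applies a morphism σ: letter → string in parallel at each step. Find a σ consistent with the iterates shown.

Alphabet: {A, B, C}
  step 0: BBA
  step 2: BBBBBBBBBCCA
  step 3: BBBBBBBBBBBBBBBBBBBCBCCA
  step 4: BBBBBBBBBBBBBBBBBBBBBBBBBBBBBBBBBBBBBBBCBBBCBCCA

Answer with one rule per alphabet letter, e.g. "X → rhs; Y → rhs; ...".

A->CA, B->BB, C->BC

  step 3 ⇒ step 4: BBBBBBBBBBBBBBBBBBBCBCCA ⇒ BB·BB·BB·BB·BB·BB·BB·BB·BB·BB·BB·BB·BB·BB·BB·BB·BB·BB·BB·BC·BB·BC·BC·CA
    A ↦ CA
    B ↦ BB
    C ↦ BC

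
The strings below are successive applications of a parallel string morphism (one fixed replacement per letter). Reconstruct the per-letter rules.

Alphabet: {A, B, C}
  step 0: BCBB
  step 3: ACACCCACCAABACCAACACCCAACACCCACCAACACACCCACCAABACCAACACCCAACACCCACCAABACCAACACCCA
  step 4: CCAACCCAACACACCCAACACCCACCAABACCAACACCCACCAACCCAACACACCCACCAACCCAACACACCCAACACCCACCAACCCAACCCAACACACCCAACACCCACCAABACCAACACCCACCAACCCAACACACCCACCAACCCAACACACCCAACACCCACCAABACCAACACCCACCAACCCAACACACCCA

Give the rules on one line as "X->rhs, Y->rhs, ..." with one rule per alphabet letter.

A->CCA, B->ABA, C->AC

  step 3 ⇒ step 4: ACACCCACCAABACCAACACCCAACACCCACCAACACACCCACCAABACCAACACCCAACACCCACCAABACCAACACCCA ⇒ CCA·AC·CCA·AC·AC·AC·CCA·AC·AC·CCA·CCA·ABA·CCA·AC·AC·CCA·CCA·AC·CCA·AC·AC·AC·CCA·CCA·AC·CCA·AC·AC·AC·CCA·AC·AC·CCA·CCA·AC·CCA·AC·CCA·AC·AC·AC·CCA·AC·AC·CCA·CCA·ABA·CCA·AC·AC·CCA·CCA·AC·CCA·AC·AC·AC·CCA·CCA·AC·CCA·AC·AC·AC·CCA·AC·AC·CCA·CCA·ABA·CCA·AC·AC·CCA·CCA·AC·CCA·AC·AC·AC·CCA
    A ↦ CCA
    B ↦ ABA
    C ↦ AC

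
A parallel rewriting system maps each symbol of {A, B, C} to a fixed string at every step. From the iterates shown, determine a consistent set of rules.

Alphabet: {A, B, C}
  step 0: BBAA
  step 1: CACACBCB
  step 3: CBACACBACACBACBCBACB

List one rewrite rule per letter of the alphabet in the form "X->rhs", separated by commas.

  step 0 ⇒ step 1: BBAA ⇒ CA·CA·CB·CB
    A ↦ CB
    B ↦ CA
    C ↦ A  (constrained at step 1)

A->CB, B->CA, C->A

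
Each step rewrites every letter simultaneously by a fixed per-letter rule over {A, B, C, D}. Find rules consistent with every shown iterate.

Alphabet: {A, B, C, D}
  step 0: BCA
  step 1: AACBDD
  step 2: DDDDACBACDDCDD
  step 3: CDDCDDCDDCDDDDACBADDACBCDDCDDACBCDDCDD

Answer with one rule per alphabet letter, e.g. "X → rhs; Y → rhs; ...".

A->DD, B->A, C->ACB, D->CDD

  step 2 ⇒ step 3: DDDDACBACDDCDD ⇒ CDD·CDD·CDD·CDD·DD·ACB·A·DD·ACB·CDD·CDD·ACB·CDD·CDD
    A ↦ DD
    B ↦ A
    C ↦ ACB
    D ↦ CDD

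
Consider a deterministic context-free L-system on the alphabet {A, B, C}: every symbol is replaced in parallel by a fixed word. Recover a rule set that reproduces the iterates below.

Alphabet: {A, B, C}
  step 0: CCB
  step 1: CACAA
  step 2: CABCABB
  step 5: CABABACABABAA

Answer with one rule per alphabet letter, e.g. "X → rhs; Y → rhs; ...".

  step 1 ⇒ step 2: CACAA ⇒ CA·B·CA·B·B
    A ↦ B
    C ↦ CA
  step 0 ⇒ step 1: CCB ⇒ CA·CA·A
    B ↦ A

A->B, B->A, C->CA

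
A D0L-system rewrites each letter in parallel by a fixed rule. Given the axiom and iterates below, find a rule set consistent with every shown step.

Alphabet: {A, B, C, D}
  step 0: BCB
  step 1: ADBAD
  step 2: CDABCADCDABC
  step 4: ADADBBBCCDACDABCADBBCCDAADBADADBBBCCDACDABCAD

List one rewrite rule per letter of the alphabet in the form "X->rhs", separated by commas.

  step 1 ⇒ step 2: ADBAD ⇒ CDA·BC·AD·CDA·BC
    A ↦ CDA
    B ↦ AD
    D ↦ BC
  step 0 ⇒ step 1: BCB ⇒ AD·B·AD
    C ↦ B

A->CDA, B->AD, C->B, D->BC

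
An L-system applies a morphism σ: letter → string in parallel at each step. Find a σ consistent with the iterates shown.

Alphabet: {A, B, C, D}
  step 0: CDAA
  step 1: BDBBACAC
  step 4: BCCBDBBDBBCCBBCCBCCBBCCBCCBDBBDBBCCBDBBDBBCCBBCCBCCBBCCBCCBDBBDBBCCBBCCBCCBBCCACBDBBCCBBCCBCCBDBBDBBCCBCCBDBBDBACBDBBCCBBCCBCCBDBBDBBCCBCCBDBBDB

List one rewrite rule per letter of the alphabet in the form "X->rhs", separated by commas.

A->AC, B->BCC, C->BDB, D->B

  step 0 ⇒ step 1: CDAA ⇒ BDB·B·AC·AC
    A ↦ AC
    C ↦ BDB
    D ↦ B
    B ↦ BCC  (constrained at step 1)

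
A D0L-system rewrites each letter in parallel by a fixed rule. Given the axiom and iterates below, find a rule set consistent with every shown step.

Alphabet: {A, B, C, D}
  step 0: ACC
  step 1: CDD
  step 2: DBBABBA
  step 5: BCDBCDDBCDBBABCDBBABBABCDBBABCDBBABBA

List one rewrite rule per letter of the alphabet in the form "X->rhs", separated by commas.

A->C, B->BC, C->D, D->BBA

  step 1 ⇒ step 2: CDD ⇒ D·BBA·BBA
    C ↦ D
    D ↦ BBA
  step 0 ⇒ step 1: ACC ⇒ C·D·D
    A ↦ C
    B ↦ BC  (constrained at step 2)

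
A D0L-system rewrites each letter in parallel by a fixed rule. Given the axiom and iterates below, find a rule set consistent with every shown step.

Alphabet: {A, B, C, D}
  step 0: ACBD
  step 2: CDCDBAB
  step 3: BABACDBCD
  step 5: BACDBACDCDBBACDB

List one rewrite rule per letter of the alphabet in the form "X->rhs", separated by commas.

  step 2 ⇒ step 3: CDCDBAB ⇒ B·A·B·A·CD·B·CD
    A ↦ B
    B ↦ CD
    C ↦ B
    D ↦ A

A->B, B->CD, C->B, D->A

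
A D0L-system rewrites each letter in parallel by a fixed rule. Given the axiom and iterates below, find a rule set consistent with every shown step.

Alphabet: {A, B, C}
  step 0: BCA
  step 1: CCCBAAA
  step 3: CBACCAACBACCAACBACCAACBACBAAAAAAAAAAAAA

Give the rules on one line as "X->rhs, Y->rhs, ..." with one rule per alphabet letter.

A->AA, B->CC, C->CBA

  step 0 ⇒ step 1: BCA ⇒ CC·CBA·AA
    A ↦ AA
    B ↦ CC
    C ↦ CBA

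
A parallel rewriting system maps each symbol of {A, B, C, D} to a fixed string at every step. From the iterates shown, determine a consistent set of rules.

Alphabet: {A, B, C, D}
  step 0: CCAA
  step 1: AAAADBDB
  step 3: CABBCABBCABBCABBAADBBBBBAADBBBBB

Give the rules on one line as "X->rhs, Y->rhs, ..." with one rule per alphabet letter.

A->DB, B->BB, C->AA, D->CA

  step 0 ⇒ step 1: CCAA ⇒ AA·AA·DB·DB
    A ↦ DB
    C ↦ AA
    B ↦ BB  (constrained at step 1)
    D ↦ CA  (constrained at step 1)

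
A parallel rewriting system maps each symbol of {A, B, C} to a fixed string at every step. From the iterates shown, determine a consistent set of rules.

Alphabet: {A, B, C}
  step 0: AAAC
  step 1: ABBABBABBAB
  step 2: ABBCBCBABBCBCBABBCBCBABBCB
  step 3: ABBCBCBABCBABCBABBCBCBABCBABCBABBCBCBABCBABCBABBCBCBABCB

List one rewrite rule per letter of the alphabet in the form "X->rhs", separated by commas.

A->ABB, B->CB, C->AB

  step 2 ⇒ step 3: ABBCBCBABBCBCBABBCBCBABBCB ⇒ ABB·CB·CB·AB·CB·AB·CB·ABB·CB·CB·AB·CB·AB·CB·ABB·CB·CB·AB·CB·AB·CB·ABB·CB·CB·AB·CB
    A ↦ ABB
    B ↦ CB
    C ↦ AB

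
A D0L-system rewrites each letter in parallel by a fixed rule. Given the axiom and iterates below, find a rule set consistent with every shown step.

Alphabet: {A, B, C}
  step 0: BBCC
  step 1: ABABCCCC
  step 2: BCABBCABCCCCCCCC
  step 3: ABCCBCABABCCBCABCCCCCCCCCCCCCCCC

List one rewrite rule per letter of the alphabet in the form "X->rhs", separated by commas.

A->BC, B->AB, C->CC

  step 2 ⇒ step 3: BCABBCABCCCCCCCC ⇒ AB·CC·BC·AB·AB·CC·BC·AB·CC·CC·CC·CC·CC·CC·CC·CC
    A ↦ BC
    B ↦ AB
    C ↦ CC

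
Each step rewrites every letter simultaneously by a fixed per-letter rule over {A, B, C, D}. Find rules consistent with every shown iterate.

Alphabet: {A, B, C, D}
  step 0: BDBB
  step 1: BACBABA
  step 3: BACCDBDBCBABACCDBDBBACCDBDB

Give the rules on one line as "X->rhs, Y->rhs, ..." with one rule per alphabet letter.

  step 0 ⇒ step 1: BDBB ⇒ BA·C·BA·BA
    B ↦ BA
    D ↦ C
    A ↦ CC  (constrained at step 1)
    C ↦ DB  (constrained at step 1)

A->CC, B->BA, C->DB, D->C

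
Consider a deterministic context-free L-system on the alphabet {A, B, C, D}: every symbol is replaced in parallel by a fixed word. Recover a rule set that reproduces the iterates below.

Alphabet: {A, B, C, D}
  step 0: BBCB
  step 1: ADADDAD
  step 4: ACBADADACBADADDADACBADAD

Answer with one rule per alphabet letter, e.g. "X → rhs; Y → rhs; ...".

A->CB, B->AD, C->D, D->A

  step 0 ⇒ step 1: BBCB ⇒ AD·AD·D·AD
    B ↦ AD
    C ↦ D
    A ↦ CB  (constrained at step 1)
    D ↦ A  (constrained at step 1)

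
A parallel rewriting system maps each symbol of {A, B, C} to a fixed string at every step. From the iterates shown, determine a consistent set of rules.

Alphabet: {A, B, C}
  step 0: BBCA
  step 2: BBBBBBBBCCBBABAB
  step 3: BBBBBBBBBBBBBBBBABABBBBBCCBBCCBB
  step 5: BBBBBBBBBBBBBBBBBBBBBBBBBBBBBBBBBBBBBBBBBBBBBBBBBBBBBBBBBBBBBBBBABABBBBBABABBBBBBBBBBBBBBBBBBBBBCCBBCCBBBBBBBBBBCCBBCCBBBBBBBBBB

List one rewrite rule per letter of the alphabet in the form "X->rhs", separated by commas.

A->CC, B->BB, C->AB

  step 2 ⇒ step 3: BBBBBBBBCCBBABAB ⇒ BB·BB·BB·BB·BB·BB·BB·BB·AB·AB·BB·BB·CC·BB·CC·BB
    A ↦ CC
    B ↦ BB
    C ↦ AB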